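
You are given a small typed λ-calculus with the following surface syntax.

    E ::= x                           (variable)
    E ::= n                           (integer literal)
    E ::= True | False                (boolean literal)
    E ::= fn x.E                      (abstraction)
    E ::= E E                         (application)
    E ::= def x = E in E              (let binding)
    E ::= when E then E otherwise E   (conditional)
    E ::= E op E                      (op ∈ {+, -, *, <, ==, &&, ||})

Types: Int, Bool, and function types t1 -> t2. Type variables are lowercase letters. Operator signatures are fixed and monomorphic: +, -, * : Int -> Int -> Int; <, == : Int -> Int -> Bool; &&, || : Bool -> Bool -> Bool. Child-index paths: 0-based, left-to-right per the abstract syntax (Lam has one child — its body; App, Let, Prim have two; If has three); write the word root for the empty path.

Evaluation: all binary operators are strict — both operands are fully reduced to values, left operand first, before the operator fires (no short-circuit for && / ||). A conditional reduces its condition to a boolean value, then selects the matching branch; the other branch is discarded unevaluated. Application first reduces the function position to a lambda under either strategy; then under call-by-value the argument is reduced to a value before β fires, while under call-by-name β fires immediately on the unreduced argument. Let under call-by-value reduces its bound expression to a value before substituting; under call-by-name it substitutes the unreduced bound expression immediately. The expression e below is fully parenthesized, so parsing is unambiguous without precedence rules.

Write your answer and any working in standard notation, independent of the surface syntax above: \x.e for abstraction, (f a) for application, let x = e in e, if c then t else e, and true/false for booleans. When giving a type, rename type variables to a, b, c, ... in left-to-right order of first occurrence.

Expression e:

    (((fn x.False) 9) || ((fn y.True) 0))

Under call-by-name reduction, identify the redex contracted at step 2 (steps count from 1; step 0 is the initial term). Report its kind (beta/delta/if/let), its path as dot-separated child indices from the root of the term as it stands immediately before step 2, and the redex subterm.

Working:
step 0: (((\x.false) 9) || ((\y.true) 0))
step 1: [beta@0] (false || ((\y.true) 0))
step 2: [beta@1] (false || true)

Answer: beta at 1 : ((\y.true) 0)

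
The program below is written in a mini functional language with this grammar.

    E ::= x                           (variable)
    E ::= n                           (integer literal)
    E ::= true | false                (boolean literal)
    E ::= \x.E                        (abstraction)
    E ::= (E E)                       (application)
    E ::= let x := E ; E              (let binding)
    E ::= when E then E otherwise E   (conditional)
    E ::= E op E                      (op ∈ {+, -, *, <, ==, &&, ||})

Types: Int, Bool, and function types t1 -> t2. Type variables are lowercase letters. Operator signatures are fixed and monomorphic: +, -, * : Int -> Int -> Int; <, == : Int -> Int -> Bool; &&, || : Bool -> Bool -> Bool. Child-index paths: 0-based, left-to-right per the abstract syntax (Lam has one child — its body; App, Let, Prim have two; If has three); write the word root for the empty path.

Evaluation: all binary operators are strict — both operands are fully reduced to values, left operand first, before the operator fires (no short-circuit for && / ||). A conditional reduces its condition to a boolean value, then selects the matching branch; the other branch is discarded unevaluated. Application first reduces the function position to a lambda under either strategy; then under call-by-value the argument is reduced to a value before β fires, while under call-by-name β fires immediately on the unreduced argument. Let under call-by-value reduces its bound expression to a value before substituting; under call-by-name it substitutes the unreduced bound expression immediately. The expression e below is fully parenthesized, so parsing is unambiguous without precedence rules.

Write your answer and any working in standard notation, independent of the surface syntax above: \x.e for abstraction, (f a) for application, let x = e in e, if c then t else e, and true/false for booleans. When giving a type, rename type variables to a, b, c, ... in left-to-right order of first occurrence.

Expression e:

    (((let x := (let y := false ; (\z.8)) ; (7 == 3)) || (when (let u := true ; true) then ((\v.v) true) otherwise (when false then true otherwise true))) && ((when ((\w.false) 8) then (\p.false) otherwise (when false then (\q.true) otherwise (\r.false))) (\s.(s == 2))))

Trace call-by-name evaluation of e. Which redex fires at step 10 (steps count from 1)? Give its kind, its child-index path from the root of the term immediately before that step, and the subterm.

Answer: beta at 1 : ((\r.false) (\s.(s == 2)))

Derivation:
step 0: (((let x = (let y = false in (\z.8)) in (7 == 3)) || (if (let u = true in true) then ((\v.v) true) else (if false then true else true))) && ((if ((\w.false) 8) then (\p.false) else (if false then (\q.true) else (\r.false))) (\s.(s == 2))))
step 1: [let@0.0] (((7 == 3) || (if (let u = true in true) then ((\v.v) true) else (if false then true else true))) && ((if ((\w.false) 8) then (\p.false) else (if false then (\q.true) else (\r.false))) (\s.(s == 2))))
step 2: [delta@0.0] ((false || (if (let u = true in true) then ((\v.v) true) else (if false then true else true))) && ((if ((\w.false) 8) then (\p.false) else (if false then (\q.true) else (\r.false))) (\s.(s == 2))))
step 3: [let@0.1.0] ((false || (if true then ((\v.v) true) else (if false then true else true))) && ((if ((\w.false) 8) then (\p.false) else (if false then (\q.true) else (\r.false))) (\s.(s == 2))))
step 4: [if@0.1] ((false || ((\v.v) true)) && ((if ((\w.false) 8) then (\p.false) else (if false then (\q.true) else (\r.false))) (\s.(s == 2))))
step 5: [beta@0.1] ((false || true) && ((if ((\w.false) 8) then (\p.false) else (if false then (\q.true) else (\r.false))) (\s.(s == 2))))
step 6: [delta@0] (true && ((if ((\w.false) 8) then (\p.false) else (if false then (\q.true) else (\r.false))) (\s.(s == 2))))
step 7: [beta@1.0.0] (true && ((if false then (\p.false) else (if false then (\q.true) else (\r.false))) (\s.(s == 2))))
step 8: [if@1.0] (true && ((if false then (\q.true) else (\r.false)) (\s.(s == 2))))
step 9: [if@1.0] (true && ((\r.false) (\s.(s == 2))))
step 10: [beta@1] (true && false)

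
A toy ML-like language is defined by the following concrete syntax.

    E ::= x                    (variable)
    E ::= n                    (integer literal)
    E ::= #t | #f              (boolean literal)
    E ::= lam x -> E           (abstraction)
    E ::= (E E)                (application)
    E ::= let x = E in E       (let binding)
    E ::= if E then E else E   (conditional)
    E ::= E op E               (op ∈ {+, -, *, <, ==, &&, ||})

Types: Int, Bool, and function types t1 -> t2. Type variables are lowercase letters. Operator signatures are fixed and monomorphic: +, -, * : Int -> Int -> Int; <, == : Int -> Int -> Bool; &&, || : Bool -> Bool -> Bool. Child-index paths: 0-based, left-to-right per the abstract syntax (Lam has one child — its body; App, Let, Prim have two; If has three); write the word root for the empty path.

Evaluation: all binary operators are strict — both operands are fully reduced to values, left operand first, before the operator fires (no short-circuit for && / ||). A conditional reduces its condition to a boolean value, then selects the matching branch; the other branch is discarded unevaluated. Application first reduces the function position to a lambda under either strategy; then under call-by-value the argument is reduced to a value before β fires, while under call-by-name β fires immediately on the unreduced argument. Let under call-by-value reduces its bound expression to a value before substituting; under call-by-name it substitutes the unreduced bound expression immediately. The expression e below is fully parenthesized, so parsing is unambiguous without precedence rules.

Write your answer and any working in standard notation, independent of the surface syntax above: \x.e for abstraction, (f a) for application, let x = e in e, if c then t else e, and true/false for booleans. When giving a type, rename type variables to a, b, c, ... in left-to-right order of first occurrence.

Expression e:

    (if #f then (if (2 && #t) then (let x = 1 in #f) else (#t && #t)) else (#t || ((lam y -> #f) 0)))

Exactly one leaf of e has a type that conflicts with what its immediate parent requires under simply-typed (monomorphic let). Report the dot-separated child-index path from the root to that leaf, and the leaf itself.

Working:
  unify Bool ~ Bool
  unify Int ~ Bool
  FAIL: mismatch Int ~ Bool

Answer: 1.0.0 : 2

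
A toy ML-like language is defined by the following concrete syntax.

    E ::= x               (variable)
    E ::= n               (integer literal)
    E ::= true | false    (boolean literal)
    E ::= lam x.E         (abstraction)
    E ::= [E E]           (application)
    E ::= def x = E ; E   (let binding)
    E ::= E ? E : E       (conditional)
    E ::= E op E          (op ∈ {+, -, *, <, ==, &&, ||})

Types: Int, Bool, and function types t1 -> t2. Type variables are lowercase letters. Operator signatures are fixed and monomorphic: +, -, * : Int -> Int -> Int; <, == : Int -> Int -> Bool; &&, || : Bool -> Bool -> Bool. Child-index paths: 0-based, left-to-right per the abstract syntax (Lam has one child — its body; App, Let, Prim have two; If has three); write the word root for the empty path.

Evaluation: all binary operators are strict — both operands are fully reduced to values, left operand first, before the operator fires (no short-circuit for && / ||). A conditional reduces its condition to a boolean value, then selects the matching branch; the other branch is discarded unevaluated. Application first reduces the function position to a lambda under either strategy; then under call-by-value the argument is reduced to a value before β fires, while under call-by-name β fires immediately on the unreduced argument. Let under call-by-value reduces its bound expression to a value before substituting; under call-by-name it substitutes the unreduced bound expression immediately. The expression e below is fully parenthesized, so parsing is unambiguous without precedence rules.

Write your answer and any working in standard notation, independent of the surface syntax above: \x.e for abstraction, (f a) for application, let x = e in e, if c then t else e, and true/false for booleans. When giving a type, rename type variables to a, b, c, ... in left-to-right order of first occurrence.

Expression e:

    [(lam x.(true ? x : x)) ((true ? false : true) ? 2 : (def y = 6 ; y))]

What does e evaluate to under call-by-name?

Working:
step 0: ((\x.(if true then x else x)) (if (if true then false else true) then 2 else (let y = 6 in y)))
step 1: [beta@root] (if true then (if (if true then false else true) then 2 else (let y = 6 in y)) else (if (if true then false else true) then 2 else (let y = 6 in y)))
step 2: [if@root] (if (if true then false else true) then 2 else (let y = 6 in y))
step 3: [if@0] (if false then 2 else (let y = 6 in y))
step 4: [if@root] (let y = 6 in y)
step 5: [let@root] 6

Answer: 6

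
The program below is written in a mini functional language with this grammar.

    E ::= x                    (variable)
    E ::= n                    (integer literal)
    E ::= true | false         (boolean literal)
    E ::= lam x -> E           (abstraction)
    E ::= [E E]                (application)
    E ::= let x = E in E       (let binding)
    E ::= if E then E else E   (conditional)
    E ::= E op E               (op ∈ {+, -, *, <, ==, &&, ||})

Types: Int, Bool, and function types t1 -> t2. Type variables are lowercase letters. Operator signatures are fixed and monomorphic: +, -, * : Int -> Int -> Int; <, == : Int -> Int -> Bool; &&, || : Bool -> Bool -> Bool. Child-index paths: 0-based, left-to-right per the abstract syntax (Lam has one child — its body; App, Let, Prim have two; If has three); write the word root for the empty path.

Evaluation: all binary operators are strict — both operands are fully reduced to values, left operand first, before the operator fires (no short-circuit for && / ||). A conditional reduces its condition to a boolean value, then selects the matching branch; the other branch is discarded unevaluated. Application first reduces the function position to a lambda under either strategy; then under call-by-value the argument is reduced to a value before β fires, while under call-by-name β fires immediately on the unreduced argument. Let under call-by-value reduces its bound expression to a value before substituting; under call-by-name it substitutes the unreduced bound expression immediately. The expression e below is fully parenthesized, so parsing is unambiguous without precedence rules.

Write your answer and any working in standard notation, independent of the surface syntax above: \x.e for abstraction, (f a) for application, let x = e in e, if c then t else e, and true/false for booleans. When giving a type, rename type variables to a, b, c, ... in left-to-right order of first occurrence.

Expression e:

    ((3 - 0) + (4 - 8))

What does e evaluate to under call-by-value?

Answer: -1

Working:
step 0: ((3 - 0) + (4 - 8))
step 1: [delta@0] (3 + (4 - 8))
step 2: [delta@1] (3 + -4)
step 3: [delta@root] -1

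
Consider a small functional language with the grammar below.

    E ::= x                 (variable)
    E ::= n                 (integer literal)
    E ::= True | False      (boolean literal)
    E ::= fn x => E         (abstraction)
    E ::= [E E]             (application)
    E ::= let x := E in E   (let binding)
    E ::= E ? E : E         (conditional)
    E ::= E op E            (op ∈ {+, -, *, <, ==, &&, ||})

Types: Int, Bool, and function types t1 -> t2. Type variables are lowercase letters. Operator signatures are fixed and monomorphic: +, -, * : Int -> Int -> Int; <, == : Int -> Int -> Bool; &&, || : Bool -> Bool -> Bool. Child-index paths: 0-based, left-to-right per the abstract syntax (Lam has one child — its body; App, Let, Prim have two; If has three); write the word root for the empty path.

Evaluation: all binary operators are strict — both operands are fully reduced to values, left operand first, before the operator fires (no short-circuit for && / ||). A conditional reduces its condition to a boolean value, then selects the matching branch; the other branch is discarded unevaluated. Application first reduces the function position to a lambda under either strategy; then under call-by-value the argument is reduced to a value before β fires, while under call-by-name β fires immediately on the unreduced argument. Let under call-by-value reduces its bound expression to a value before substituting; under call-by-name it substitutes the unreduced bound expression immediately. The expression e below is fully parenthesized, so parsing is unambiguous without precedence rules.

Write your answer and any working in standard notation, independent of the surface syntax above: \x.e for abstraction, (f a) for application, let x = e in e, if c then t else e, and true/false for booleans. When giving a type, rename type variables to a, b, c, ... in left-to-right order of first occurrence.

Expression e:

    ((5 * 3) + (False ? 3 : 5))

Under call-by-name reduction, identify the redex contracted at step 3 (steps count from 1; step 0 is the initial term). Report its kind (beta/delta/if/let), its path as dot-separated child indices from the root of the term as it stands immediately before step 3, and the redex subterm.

Trace:
step 0: ((5 * 3) + (if false then 3 else 5))
step 1: [delta@0] (15 + (if false then 3 else 5))
step 2: [if@1] (15 + 5)
step 3: [delta@root] 20

Answer: delta at root : (15 + 5)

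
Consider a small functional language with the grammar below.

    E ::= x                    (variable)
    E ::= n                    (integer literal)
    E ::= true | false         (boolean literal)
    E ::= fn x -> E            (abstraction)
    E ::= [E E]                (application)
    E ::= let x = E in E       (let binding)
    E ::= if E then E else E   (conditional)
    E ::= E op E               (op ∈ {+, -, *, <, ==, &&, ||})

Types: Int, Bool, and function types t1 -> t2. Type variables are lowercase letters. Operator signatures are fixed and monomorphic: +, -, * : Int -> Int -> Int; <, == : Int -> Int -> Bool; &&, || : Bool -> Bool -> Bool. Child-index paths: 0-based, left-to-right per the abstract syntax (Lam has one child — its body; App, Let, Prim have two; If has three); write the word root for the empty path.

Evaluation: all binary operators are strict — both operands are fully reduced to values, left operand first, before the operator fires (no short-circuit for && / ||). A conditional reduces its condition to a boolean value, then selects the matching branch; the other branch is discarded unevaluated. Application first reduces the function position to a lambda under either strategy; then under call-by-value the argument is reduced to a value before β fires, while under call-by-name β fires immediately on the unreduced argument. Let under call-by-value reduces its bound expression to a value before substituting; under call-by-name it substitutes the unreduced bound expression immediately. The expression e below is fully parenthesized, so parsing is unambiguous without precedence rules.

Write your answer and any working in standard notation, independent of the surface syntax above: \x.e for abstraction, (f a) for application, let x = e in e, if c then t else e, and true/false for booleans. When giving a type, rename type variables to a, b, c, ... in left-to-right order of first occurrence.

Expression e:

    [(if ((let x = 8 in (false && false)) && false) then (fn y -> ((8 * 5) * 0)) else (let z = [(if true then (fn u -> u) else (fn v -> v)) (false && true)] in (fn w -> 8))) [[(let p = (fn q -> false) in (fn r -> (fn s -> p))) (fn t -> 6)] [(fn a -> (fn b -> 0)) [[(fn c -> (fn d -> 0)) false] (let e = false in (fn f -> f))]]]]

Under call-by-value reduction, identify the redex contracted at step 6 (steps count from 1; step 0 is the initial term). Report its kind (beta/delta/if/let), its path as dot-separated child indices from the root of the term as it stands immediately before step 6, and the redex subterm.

Trace:
step 0: ((if ((let x = 8 in (false && false)) && false) then (\y.((8 * 5) * 0)) else (let z = ((if true then (\u.u) else (\v.v)) (false && true)) in (\w.8))) (((let p = (\q.false) in (\r.(\s.p))) (\t.6)) ((\a.(\b.0)) (((\c.(\d.0)) false) (let e = false in (\f.f))))))
step 1: [let@0.0.0] ((if ((false && false) && false) then (\y.((8 * 5) * 0)) else (let z = ((if true then (\u.u) else (\v.v)) (false && true)) in (\w.8))) (((let p = (\q.false) in (\r.(\s.p))) (\t.6)) ((\a.(\b.0)) (((\c.(\d.0)) false) (let e = false in (\f.f))))))
step 2: [delta@0.0.0] ((if (false && false) then (\y.((8 * 5) * 0)) else (let z = ((if true then (\u.u) else (\v.v)) (false && true)) in (\w.8))) (((let p = (\q.false) in (\r.(\s.p))) (\t.6)) ((\a.(\b.0)) (((\c.(\d.0)) false) (let e = false in (\f.f))))))
step 3: [delta@0.0] ((if false then (\y.((8 * 5) * 0)) else (let z = ((if true then (\u.u) else (\v.v)) (false && true)) in (\w.8))) (((let p = (\q.false) in (\r.(\s.p))) (\t.6)) ((\a.(\b.0)) (((\c.(\d.0)) false) (let e = false in (\f.f))))))
step 4: [if@0] ((let z = ((if true then (\u.u) else (\v.v)) (false && true)) in (\w.8)) (((let p = (\q.false) in (\r.(\s.p))) (\t.6)) ((\a.(\b.0)) (((\c.(\d.0)) false) (let e = false in (\f.f))))))
step 5: [if@0.0.0] ((let z = ((\u.u) (false && true)) in (\w.8)) (((let p = (\q.false) in (\r.(\s.p))) (\t.6)) ((\a.(\b.0)) (((\c.(\d.0)) false) (let e = false in (\f.f))))))
step 6: [delta@0.0.1] ((let z = ((\u.u) false) in (\w.8)) (((let p = (\q.false) in (\r.(\s.p))) (\t.6)) ((\a.(\b.0)) (((\c.(\d.0)) false) (let e = false in (\f.f))))))

Answer: delta at 0.0.1 : (false && true)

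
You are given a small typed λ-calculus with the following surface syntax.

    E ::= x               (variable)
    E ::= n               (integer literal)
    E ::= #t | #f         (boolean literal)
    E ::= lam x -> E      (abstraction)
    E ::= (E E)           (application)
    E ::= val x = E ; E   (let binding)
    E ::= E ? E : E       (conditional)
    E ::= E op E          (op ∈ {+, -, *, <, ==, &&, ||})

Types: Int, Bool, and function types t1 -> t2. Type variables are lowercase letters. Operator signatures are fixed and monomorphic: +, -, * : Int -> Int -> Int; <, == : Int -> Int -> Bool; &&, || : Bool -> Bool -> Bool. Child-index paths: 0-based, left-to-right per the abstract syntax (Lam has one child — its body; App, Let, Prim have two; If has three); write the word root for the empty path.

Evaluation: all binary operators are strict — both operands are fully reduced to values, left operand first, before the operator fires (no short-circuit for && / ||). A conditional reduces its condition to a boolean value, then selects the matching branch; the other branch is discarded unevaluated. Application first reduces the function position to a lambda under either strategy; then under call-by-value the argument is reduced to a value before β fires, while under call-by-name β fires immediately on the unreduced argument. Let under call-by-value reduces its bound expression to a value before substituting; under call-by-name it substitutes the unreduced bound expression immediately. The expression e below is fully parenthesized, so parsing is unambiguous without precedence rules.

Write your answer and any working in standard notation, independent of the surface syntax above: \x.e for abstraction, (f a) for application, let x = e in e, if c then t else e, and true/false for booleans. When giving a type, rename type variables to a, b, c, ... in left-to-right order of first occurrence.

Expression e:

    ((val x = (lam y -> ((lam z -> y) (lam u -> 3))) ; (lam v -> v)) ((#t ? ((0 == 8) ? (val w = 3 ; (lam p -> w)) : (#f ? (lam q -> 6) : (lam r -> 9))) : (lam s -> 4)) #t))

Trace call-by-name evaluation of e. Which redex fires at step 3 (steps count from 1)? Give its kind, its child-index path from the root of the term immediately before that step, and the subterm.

Trace:
step 0: ((let x = (\y.((\z.y) (\u.3))) in (\v.v)) ((if true then (if (0 == 8) then (let w = 3 in (\p.w)) else (if false then (\q.6) else (\r.9))) else (\s.4)) true))
step 1: [let@0] ((\v.v) ((if true then (if (0 == 8) then (let w = 3 in (\p.w)) else (if false then (\q.6) else (\r.9))) else (\s.4)) true))
step 2: [beta@root] ((if true then (if (0 == 8) then (let w = 3 in (\p.w)) else (if false then (\q.6) else (\r.9))) else (\s.4)) true)
step 3: [if@0] ((if (0 == 8) then (let w = 3 in (\p.w)) else (if false then (\q.6) else (\r.9))) true)

Answer: if at 0 : (if true then (if (0 == 8) then (let w = 3 in (\p.w)) else (if false then (\q.6) else (\r.9))) else (\s.4))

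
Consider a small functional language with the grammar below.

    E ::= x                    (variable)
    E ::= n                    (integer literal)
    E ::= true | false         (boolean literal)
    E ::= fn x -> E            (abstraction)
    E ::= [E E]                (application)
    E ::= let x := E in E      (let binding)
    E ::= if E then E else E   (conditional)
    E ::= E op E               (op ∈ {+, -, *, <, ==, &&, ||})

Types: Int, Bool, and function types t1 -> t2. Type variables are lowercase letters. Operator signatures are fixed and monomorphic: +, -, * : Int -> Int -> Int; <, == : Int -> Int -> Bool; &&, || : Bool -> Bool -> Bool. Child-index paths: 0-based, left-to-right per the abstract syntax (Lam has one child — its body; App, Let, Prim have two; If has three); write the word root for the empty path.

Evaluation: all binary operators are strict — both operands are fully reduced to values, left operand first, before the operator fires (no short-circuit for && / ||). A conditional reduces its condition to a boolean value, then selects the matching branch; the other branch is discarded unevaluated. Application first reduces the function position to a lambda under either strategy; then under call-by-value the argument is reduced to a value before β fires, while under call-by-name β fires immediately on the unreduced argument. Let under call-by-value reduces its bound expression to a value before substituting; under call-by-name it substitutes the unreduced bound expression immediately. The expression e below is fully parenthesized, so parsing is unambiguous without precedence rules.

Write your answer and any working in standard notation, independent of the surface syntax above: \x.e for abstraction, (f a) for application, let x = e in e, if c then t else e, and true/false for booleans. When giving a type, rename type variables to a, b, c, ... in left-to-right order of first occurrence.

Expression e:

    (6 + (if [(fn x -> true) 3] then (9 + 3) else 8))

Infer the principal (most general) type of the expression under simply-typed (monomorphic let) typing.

Answer: Int

Trace:
  unify Int ~ Int
\x._ : a -> Bool
  unify a -> Bool ~ Int -> b
  unify a ~ Int
  unify Bool ~ b
_ _ : Bool
  unify Bool ~ Bool
  unify Int ~ Int
  unify Int ~ Int
  unify Int ~ Int
  unify Int ~ Int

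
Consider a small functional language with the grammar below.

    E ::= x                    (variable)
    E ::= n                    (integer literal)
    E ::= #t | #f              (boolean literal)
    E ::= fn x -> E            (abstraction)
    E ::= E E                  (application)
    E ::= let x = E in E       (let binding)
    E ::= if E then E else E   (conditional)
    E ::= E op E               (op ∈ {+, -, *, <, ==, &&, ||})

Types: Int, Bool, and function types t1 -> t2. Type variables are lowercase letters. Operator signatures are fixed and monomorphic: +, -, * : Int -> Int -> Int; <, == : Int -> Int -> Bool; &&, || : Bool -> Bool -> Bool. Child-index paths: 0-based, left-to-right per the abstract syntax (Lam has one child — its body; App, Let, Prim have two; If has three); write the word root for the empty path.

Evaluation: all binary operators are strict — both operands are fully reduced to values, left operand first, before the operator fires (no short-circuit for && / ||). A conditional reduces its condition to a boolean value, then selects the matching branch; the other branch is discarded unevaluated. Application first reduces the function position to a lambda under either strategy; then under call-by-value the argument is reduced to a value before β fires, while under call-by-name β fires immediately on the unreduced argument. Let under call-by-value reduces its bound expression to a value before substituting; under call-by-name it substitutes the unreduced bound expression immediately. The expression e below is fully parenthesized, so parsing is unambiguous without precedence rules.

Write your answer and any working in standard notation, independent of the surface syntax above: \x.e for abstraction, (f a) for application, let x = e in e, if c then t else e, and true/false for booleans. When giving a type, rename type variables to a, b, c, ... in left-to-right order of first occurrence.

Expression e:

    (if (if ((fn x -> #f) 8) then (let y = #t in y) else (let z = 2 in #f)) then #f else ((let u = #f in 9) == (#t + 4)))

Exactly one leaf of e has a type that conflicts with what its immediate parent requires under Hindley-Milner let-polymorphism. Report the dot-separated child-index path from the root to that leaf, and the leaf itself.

Derivation:
\x._ : a -> Bool
  unify a -> Bool ~ Int -> b
  unify a ~ Int
  unify Bool ~ b
_ _ : Bool
  unify Bool ~ Bool
let y : Bool
y : Bool
let z : Int
  unify Bool ~ Bool
  unify Bool ~ Bool
let u : Bool
  unify Int ~ Int
  unify Bool ~ Int
  FAIL: mismatch Bool ~ Int

Answer: 2.1.0 : true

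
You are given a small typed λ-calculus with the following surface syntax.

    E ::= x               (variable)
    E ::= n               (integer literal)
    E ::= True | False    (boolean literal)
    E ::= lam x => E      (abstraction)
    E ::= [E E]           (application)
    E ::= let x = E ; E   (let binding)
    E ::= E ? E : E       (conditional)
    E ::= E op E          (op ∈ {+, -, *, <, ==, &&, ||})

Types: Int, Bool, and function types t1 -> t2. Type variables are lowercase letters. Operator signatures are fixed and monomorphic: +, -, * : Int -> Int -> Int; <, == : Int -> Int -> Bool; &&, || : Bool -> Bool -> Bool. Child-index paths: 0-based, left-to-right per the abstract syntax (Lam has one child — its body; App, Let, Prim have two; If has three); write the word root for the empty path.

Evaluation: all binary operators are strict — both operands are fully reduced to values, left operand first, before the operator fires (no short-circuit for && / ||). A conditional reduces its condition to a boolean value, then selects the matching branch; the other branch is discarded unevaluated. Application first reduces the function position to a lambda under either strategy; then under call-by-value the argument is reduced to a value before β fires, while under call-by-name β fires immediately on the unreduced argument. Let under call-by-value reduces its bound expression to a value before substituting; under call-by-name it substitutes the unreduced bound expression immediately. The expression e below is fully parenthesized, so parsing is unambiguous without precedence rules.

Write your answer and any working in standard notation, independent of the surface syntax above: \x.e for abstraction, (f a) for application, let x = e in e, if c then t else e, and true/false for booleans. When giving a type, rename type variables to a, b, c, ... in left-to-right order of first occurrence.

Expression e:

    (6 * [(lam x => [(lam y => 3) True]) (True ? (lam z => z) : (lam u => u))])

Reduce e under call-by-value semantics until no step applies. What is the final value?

Answer: 18

Derivation:
step 0: (6 * ((\x.((\y.3) true)) (if true then (\z.z) else (\u.u))))
step 1: [if@1.1] (6 * ((\x.((\y.3) true)) (\z.z)))
step 2: [beta@1] (6 * ((\y.3) true))
step 3: [beta@1] (6 * 3)
step 4: [delta@root] 18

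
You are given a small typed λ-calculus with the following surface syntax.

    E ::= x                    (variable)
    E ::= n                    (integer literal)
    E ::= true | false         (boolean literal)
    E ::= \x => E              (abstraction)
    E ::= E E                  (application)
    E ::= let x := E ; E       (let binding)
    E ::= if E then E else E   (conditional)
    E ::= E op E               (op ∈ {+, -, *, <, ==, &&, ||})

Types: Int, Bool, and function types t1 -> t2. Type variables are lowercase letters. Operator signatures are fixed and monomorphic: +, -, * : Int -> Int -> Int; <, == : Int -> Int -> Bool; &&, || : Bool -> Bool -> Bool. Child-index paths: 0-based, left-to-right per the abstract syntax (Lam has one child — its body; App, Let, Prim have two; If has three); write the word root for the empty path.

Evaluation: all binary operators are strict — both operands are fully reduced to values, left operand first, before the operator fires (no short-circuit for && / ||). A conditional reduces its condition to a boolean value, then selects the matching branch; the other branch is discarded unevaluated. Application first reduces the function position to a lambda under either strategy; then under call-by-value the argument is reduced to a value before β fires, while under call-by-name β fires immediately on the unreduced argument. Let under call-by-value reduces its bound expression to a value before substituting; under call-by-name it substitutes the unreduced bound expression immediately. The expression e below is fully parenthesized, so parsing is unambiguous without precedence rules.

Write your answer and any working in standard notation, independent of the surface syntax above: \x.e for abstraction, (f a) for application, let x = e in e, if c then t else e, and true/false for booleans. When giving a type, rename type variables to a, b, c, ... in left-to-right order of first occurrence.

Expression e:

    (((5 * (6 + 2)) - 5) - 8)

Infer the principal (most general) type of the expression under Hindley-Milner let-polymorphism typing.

Answer: Int

Derivation:
  unify Int ~ Int
  unify Int ~ Int
  unify Int ~ Int
  unify Int ~ Int
  unify Int ~ Int
  unify Int ~ Int
  unify Int ~ Int
  unify Int ~ Int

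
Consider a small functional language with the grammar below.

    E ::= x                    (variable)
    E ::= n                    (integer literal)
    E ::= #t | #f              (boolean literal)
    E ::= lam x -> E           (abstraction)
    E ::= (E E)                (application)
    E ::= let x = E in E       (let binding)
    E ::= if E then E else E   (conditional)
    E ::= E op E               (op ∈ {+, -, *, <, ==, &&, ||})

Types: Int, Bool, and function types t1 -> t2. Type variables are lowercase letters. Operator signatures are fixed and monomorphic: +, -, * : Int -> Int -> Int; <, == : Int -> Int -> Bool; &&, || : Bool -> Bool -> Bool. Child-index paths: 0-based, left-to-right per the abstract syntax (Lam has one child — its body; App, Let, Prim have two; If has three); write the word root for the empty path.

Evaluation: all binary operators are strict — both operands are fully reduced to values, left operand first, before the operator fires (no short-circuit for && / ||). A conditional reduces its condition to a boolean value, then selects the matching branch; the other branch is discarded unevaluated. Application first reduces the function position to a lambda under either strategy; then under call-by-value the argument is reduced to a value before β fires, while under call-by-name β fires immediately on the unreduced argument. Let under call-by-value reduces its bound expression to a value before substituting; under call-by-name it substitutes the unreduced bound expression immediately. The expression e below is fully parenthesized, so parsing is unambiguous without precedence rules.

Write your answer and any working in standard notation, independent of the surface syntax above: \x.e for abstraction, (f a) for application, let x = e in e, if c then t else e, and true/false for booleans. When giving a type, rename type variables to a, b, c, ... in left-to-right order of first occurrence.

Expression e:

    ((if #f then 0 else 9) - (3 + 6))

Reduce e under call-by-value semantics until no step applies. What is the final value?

Working:
step 0: ((if false then 0 else 9) - (3 + 6))
step 1: [if@0] (9 - (3 + 6))
step 2: [delta@1] (9 - 9)
step 3: [delta@root] 0

Answer: 0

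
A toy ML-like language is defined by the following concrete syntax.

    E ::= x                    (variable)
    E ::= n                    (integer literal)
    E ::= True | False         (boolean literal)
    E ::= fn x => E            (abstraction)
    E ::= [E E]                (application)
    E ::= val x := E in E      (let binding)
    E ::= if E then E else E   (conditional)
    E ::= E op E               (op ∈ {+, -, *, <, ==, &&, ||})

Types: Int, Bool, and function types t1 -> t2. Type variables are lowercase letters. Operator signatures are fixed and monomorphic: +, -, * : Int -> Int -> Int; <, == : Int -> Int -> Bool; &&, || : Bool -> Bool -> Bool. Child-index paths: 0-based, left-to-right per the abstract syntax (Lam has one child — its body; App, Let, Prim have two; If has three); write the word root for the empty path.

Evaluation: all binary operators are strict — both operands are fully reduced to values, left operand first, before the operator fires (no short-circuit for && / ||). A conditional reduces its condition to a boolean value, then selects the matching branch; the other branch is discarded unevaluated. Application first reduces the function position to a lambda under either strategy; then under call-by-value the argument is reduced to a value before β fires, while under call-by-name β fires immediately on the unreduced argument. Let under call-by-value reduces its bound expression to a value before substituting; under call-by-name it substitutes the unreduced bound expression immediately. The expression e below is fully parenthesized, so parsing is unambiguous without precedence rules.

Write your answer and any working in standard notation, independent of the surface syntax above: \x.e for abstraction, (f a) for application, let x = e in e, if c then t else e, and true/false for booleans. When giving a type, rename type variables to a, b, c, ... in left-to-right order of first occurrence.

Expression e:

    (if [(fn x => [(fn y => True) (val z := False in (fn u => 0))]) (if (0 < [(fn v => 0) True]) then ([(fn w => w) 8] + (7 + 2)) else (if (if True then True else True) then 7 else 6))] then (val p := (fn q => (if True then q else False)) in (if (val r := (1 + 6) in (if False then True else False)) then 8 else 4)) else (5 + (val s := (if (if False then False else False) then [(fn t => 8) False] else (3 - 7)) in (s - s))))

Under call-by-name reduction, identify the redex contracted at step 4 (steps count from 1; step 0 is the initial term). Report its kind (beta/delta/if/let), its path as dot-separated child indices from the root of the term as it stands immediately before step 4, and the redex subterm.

Answer: let at root : (let p = (\q.(if true then q else false)) in (if (let r = (1 + 6) in (if false then true else false)) then 8 else 4))

Trace:
step 0: (if ((\x.((\y.true) (let z = false in (\u.0)))) (if (0 < ((\v.0) true)) then (((\w.w) 8) + (7 + 2)) else (if (if true then true else true) then 7 else 6))) then (let p = (\q.(if true then q else false)) in (if (let r = (1 + 6) in (if false then true else false)) then 8 else 4)) else (5 + (let s = (if (if false then false else false) then ((\t.8) false) else (3 - 7)) in (s - s))))
step 1: [beta@0] (if ((\y.true) (let z = false in (\u.0))) then (let p = (\q.(if true then q else false)) in (if (let r = (1 + 6) in (if false then true else false)) then 8 else 4)) else (5 + (let s = (if (if false then false else false) then ((\t.8) false) else (3 - 7)) in (s - s))))
step 2: [beta@0] (if true then (let p = (\q.(if true then q else false)) in (if (let r = (1 + 6) in (if false then true else false)) then 8 else 4)) else (5 + (let s = (if (if false then false else false) then ((\t.8) false) else (3 - 7)) in (s - s))))
step 3: [if@root] (let p = (\q.(if true then q else false)) in (if (let r = (1 + 6) in (if false then true else false)) then 8 else 4))
step 4: [let@root] (if (let r = (1 + 6) in (if false then true else false)) then 8 else 4)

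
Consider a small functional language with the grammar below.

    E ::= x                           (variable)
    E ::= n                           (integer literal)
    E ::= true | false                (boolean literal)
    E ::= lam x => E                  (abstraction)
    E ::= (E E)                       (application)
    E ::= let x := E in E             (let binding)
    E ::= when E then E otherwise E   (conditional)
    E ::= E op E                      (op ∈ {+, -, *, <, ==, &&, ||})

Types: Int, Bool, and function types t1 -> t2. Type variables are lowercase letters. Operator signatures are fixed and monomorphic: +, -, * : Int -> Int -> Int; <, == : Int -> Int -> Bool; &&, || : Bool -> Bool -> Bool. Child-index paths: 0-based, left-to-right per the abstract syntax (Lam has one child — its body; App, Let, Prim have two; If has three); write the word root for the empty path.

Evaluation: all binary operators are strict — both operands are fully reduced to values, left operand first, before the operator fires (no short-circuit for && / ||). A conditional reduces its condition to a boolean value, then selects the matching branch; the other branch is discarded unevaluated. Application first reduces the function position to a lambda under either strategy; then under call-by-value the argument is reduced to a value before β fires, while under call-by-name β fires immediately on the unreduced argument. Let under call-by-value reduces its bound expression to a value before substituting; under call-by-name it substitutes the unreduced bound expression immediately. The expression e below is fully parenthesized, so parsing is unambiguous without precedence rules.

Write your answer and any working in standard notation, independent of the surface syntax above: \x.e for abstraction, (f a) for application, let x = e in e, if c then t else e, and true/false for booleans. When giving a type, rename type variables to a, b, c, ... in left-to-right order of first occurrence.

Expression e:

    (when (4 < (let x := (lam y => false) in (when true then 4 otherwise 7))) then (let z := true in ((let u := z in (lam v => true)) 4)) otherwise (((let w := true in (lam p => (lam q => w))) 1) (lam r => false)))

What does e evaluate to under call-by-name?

Trace:
step 0: (if (4 < (let x = (\y.false) in (if true then 4 else 7))) then (let z = true in ((let u = z in (\v.true)) 4)) else (((let w = true in (\p.(\q.w))) 1) (\r.false)))
step 1: [let@0.1] (if (4 < (if true then 4 else 7)) then (let z = true in ((let u = z in (\v.true)) 4)) else (((let w = true in (\p.(\q.w))) 1) (\r.false)))
step 2: [if@0.1] (if (4 < 4) then (let z = true in ((let u = z in (\v.true)) 4)) else (((let w = true in (\p.(\q.w))) 1) (\r.false)))
step 3: [delta@0] (if false then (let z = true in ((let u = z in (\v.true)) 4)) else (((let w = true in (\p.(\q.w))) 1) (\r.false)))
step 4: [if@root] (((let w = true in (\p.(\q.w))) 1) (\r.false))
step 5: [let@0.0] (((\p.(\q.true)) 1) (\r.false))
step 6: [beta@0] ((\q.true) (\r.false))
step 7: [beta@root] true

Answer: true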